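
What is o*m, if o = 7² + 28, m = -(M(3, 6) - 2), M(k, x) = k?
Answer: -77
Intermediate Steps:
m = -1 (m = -(3 - 2) = -1*1 = -1)
o = 77 (o = 49 + 28 = 77)
o*m = 77*(-1) = -77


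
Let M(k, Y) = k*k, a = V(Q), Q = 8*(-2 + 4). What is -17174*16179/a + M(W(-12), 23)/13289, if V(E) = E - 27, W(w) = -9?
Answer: 3692456903085/146179 ≈ 2.5260e+7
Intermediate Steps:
Q = 16 (Q = 8*2 = 16)
V(E) = -27 + E
a = -11 (a = -27 + 16 = -11)
M(k, Y) = k**2
-17174*16179/a + M(W(-12), 23)/13289 = -17174/((-11/16179)) + (-9)**2/13289 = -17174/((-11*1/16179)) + 81*(1/13289) = -17174/(-11/16179) + 81/13289 = -17174*(-16179/11) + 81/13289 = 277858146/11 + 81/13289 = 3692456903085/146179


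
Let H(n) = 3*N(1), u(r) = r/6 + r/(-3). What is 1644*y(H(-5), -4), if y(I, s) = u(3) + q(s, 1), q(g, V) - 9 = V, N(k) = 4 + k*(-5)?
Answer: 15618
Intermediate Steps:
N(k) = 4 - 5*k
q(g, V) = 9 + V
u(r) = -r/6 (u(r) = r*(1/6) + r*(-1/3) = r/6 - r/3 = -r/6)
H(n) = -3 (H(n) = 3*(4 - 5*1) = 3*(4 - 5) = 3*(-1) = -3)
y(I, s) = 19/2 (y(I, s) = -1/6*3 + (9 + 1) = -1/2 + 10 = 19/2)
1644*y(H(-5), -4) = 1644*(19/2) = 15618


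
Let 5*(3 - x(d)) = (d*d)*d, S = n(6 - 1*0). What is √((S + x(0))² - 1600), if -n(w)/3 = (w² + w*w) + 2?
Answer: √46361 ≈ 215.32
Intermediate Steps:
n(w) = -6 - 6*w² (n(w) = -3*((w² + w*w) + 2) = -3*((w² + w²) + 2) = -3*(2*w² + 2) = -3*(2 + 2*w²) = -6 - 6*w²)
S = -222 (S = -6 - 6*(6 - 1*0)² = -6 - 6*(6 + 0)² = -6 - 6*6² = -6 - 6*36 = -6 - 216 = -222)
x(d) = 3 - d³/5 (x(d) = 3 - d*d*d/5 = 3 - d²*d/5 = 3 - d³/5)
√((S + x(0))² - 1600) = √((-222 + (3 - ⅕*0³))² - 1600) = √((-222 + (3 - ⅕*0))² - 1600) = √((-222 + (3 + 0))² - 1600) = √((-222 + 3)² - 1600) = √((-219)² - 1600) = √(47961 - 1600) = √46361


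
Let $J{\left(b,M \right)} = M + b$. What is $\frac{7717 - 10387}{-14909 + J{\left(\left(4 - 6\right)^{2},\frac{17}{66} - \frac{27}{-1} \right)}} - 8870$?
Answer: $- \frac{8709551750}{981931} \approx -8869.8$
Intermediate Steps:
$\frac{7717 - 10387}{-14909 + J{\left(\left(4 - 6\right)^{2},\frac{17}{66} - \frac{27}{-1} \right)}} - 8870 = \frac{7717 - 10387}{-14909 + \left(\left(\frac{17}{66} - \frac{27}{-1}\right) + \left(4 - 6\right)^{2}\right)} - 8870 = - \frac{2670}{-14909 + \left(\left(17 \cdot \frac{1}{66} - -27\right) + \left(-2\right)^{2}\right)} - 8870 = - \frac{2670}{-14909 + \left(\left(\frac{17}{66} + 27\right) + 4\right)} - 8870 = - \frac{2670}{-14909 + \left(\frac{1799}{66} + 4\right)} - 8870 = - \frac{2670}{-14909 + \frac{2063}{66}} - 8870 = - \frac{2670}{- \frac{981931}{66}} - 8870 = \left(-2670\right) \left(- \frac{66}{981931}\right) - 8870 = \frac{176220}{981931} - 8870 = - \frac{8709551750}{981931}$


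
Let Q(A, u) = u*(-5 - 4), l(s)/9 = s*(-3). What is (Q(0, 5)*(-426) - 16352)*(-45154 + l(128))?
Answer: -136982980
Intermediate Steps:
l(s) = -27*s (l(s) = 9*(s*(-3)) = 9*(-3*s) = -27*s)
Q(A, u) = -9*u (Q(A, u) = u*(-9) = -9*u)
(Q(0, 5)*(-426) - 16352)*(-45154 + l(128)) = (-9*5*(-426) - 16352)*(-45154 - 27*128) = (-45*(-426) - 16352)*(-45154 - 3456) = (19170 - 16352)*(-48610) = 2818*(-48610) = -136982980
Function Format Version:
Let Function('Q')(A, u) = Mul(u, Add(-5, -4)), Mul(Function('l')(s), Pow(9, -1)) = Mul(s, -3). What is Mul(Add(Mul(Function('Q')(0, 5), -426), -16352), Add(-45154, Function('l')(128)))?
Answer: -136982980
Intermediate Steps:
Function('l')(s) = Mul(-27, s) (Function('l')(s) = Mul(9, Mul(s, -3)) = Mul(9, Mul(-3, s)) = Mul(-27, s))
Function('Q')(A, u) = Mul(-9, u) (Function('Q')(A, u) = Mul(u, -9) = Mul(-9, u))
Mul(Add(Mul(Function('Q')(0, 5), -426), -16352), Add(-45154, Function('l')(128))) = Mul(Add(Mul(Mul(-9, 5), -426), -16352), Add(-45154, Mul(-27, 128))) = Mul(Add(Mul(-45, -426), -16352), Add(-45154, -3456)) = Mul(Add(19170, -16352), -48610) = Mul(2818, -48610) = -136982980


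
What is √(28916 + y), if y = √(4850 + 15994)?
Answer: √(28916 + 6*√579) ≈ 170.47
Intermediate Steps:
y = 6*√579 (y = √20844 = 6*√579 ≈ 144.37)
√(28916 + y) = √(28916 + 6*√579)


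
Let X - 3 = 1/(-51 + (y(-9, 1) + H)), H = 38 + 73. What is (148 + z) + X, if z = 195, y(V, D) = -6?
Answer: 18685/54 ≈ 346.02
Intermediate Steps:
H = 111
X = 163/54 (X = 3 + 1/(-51 + (-6 + 111)) = 3 + 1/(-51 + 105) = 3 + 1/54 = 163/54 ≈ 3.0185)
(148 + z) + X = (148 + 195) + 163/54 = 343 + 163/54 = 18685/54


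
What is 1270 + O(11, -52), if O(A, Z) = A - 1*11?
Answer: 1270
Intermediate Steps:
O(A, Z) = -11 + A (O(A, Z) = A - 11 = -11 + A)
1270 + O(11, -52) = 1270 + (-11 + 11) = 1270 + 0 = 1270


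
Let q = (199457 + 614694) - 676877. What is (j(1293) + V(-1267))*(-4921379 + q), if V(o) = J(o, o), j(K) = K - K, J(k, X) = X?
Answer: 6061461035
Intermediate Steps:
j(K) = 0
V(o) = o
q = 137274 (q = 814151 - 676877 = 137274)
(j(1293) + V(-1267))*(-4921379 + q) = (0 - 1267)*(-4921379 + 137274) = -1267*(-4784105) = 6061461035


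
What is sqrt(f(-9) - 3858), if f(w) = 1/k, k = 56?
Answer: I*sqrt(3024658)/28 ≈ 62.113*I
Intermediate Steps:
f(w) = 1/56
sqrt(f(-9) - 3858) = sqrt(1/56 - 3858) = sqrt(-216047/56) = I*sqrt(3024658)/28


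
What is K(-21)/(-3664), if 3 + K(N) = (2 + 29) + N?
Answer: -7/3664 ≈ -0.0019105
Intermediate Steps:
K(N) = 28 + N (K(N) = -3 + ((2 + 29) + N) = -3 + (31 + N) = 28 + N)
K(-21)/(-3664) = (28 - 21)/(-3664) = 7*(-1/3664) = -7/3664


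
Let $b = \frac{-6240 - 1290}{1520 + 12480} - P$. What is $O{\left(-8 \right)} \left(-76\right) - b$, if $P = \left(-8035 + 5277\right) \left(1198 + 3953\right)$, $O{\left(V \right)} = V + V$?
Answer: $- \frac{19887338047}{1400} \approx -1.4205 \cdot 10^{7}$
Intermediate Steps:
$O{\left(V \right)} = 2 V$
$P = -14206458$ ($P = \left(-2758\right) 5151 = -14206458$)
$b = \frac{19889040447}{1400}$ ($b = \frac{-6240 - 1290}{1520 + 12480} - -14206458 = - \frac{7530}{14000} + 14206458 = \left(-7530\right) \frac{1}{14000} + 14206458 = - \frac{753}{1400} + 14206458 = \frac{19889040447}{1400} \approx 1.4206 \cdot 10^{7}$)
$O{\left(-8 \right)} \left(-76\right) - b = 2 \left(-8\right) \left(-76\right) - \frac{19889040447}{1400} = \left(-16\right) \left(-76\right) - \frac{19889040447}{1400} = 1216 - \frac{19889040447}{1400} = - \frac{19887338047}{1400}$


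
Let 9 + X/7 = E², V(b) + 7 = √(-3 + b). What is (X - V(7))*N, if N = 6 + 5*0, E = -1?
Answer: -306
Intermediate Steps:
V(b) = -7 + √(-3 + b)
X = -56 (X = -63 + 7*(-1)² = -63 + 7*1 = -63 + 7 = -56)
N = 6 (N = 6 + 0 = 6)
(X - V(7))*N = (-56 - (-7 + √(-3 + 7)))*6 = (-56 - (-7 + √4))*6 = (-56 - (-7 + 2))*6 = (-56 - 1*(-5))*6 = (-56 + 5)*6 = -51*6 = -306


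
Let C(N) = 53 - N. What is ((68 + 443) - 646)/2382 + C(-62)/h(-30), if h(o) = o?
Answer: -4633/1191 ≈ -3.8900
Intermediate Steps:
((68 + 443) - 646)/2382 + C(-62)/h(-30) = ((68 + 443) - 646)/2382 + (53 - 1*(-62))/(-30) = (511 - 646)*(1/2382) + (53 + 62)*(-1/30) = -135*1/2382 + 115*(-1/30) = -45/794 - 23/6 = -4633/1191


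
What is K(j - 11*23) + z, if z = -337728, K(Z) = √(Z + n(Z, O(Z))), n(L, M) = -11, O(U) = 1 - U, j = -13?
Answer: -337728 + I*√277 ≈ -3.3773e+5 + 16.643*I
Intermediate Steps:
K(Z) = √(-11 + Z) (K(Z) = √(Z - 11) = √(-11 + Z))
K(j - 11*23) + z = √(-11 + (-13 - 11*23)) - 337728 = √(-11 + (-13 - 253)) - 337728 = √(-11 - 266) - 337728 = √(-277) - 337728 = I*√277 - 337728 = -337728 + I*√277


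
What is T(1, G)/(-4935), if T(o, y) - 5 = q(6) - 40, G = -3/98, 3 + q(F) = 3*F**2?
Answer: -2/141 ≈ -0.014184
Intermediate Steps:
q(F) = -3 + 3*F**2
G = -3/98 (G = -3*1/98 = -3/98 ≈ -0.030612)
T(o, y) = 70 (T(o, y) = 5 + ((-3 + 3*6**2) - 40) = 5 + ((-3 + 3*36) - 40) = 5 + ((-3 + 108) - 40) = 5 + (105 - 40) = 5 + 65 = 70)
T(1, G)/(-4935) = 70/(-4935) = 70*(-1/4935) = -2/141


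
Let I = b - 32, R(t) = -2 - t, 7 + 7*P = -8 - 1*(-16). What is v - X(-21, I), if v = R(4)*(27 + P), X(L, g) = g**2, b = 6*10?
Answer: -6628/7 ≈ -946.86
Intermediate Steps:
b = 60
P = 1/7 (P = -1 + (-8 - 1*(-16))/7 = -1 + (-8 + 16)/7 = -1 + (1/7)*8 = -1 + 8/7 = 1/7 ≈ 0.14286)
I = 28 (I = 60 - 32 = 28)
v = -1140/7 (v = (-2 - 1*4)*(27 + 1/7) = (-2 - 4)*(190/7) = -6*190/7 = -1140/7 ≈ -162.86)
v - X(-21, I) = -1140/7 - 1*28**2 = -1140/7 - 1*784 = -1140/7 - 784 = -6628/7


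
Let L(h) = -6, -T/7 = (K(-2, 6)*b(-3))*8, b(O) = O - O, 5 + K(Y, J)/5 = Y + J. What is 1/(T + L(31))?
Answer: -⅙ ≈ -0.16667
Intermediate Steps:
K(Y, J) = -25 + 5*J + 5*Y (K(Y, J) = -25 + 5*(Y + J) = -25 + 5*(J + Y) = -25 + (5*J + 5*Y) = -25 + 5*J + 5*Y)
b(O) = 0
T = 0 (T = -7*(-25 + 5*6 + 5*(-2))*0*8 = -7*(-25 + 30 - 10)*0*8 = -7*(-5*0)*8 = -0*8 = -7*0 = 0)
1/(T + L(31)) = 1/(0 - 6) = 1/(-6) = -⅙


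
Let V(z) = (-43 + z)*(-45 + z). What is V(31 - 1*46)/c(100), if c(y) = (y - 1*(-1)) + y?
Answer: 1160/67 ≈ 17.313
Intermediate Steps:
c(y) = 1 + 2*y (c(y) = (y + 1) + y = (1 + y) + y = 1 + 2*y)
V(z) = (-45 + z)*(-43 + z)
V(31 - 1*46)/c(100) = (1935 + (31 - 1*46)**2 - 88*(31 - 1*46))/(1 + 2*100) = (1935 + (31 - 46)**2 - 88*(31 - 46))/(1 + 200) = (1935 + (-15)**2 - 88*(-15))/201 = (1935 + 225 + 1320)*(1/201) = 3480*(1/201) = 1160/67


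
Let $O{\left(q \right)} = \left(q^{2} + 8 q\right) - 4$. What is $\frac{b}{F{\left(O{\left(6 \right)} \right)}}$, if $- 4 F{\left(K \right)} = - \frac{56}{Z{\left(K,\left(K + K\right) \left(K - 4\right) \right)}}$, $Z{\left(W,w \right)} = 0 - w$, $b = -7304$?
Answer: $\frac{44408320}{7} \approx 6.344 \cdot 10^{6}$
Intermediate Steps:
$Z{\left(W,w \right)} = - w$
$O{\left(q \right)} = -4 + q^{2} + 8 q$
$F{\left(K \right)} = - \frac{7}{K \left(-4 + K\right)}$ ($F{\left(K \right)} = - \frac{\left(-56\right) \frac{1}{\left(-1\right) \left(K + K\right) \left(K - 4\right)}}{4} = - \frac{\left(-56\right) \frac{1}{\left(-1\right) 2 K \left(-4 + K\right)}}{4} = - \frac{\left(-56\right) \frac{1}{\left(-2\right) K \left(-4 + K\right)}}{4} = - \frac{\left(-56\right) \left(- \frac{1}{2 K \left(-4 + K\right)}\right)}{4} = - \frac{28 \frac{1}{K} \frac{1}{-4 + K}}{4} = - \frac{7}{K \left(-4 + K\right)}$)
$\frac{b}{F{\left(O{\left(6 \right)} \right)}} = - \frac{7304}{\left(-7\right) \frac{1}{-4 + 6^{2} + 8 \cdot 6} \frac{1}{-4 + \left(-4 + 6^{2} + 8 \cdot 6\right)}} = - \frac{7304}{\left(-7\right) \frac{1}{-4 + 36 + 48} \frac{1}{-4 + \left(-4 + 36 + 48\right)}} = - \frac{7304}{\left(-7\right) \frac{1}{80} \frac{1}{-4 + 80}} = - \frac{7304}{\left(-7\right) \frac{1}{80} \cdot \frac{1}{76}} = - \frac{7304}{- \frac{7}{6080}} = \left(-7304\right) \left(- \frac{6080}{7}\right) = \frac{44408320}{7}$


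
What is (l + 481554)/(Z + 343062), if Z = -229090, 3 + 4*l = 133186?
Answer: 2059399/455888 ≈ 4.5173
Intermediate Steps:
l = 133183/4 (l = -¾ + (¼)*133186 = -¾ + 66593/2 = 133183/4 ≈ 33296.)
(l + 481554)/(Z + 343062) = (133183/4 + 481554)/(-229090 + 343062) = (2059399/4)/113972 = (2059399/4)*(1/113972) = 2059399/455888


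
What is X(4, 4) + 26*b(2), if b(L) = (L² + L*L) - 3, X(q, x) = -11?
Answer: 119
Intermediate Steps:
b(L) = -3 + 2*L² (b(L) = (L² + L²) - 3 = 2*L² - 3 = -3 + 2*L²)
X(4, 4) + 26*b(2) = -11 + 26*(-3 + 2*2²) = -11 + 26*(-3 + 2*4) = -11 + 26*(-3 + 8) = -11 + 26*5 = -11 + 130 = 119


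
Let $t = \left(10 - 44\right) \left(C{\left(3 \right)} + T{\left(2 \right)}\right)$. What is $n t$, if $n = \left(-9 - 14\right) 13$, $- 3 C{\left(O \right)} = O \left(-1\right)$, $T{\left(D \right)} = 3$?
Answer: $40664$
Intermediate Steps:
$C{\left(O \right)} = \frac{O}{3}$ ($C{\left(O \right)} = - \frac{O \left(-1\right)}{3} = - \frac{\left(-1\right) O}{3} = \frac{O}{3}$)
$t = -136$ ($t = \left(10 - 44\right) \left(\frac{1}{3} \cdot 3 + 3\right) = - 34 \left(1 + 3\right) = \left(-34\right) 4 = -136$)
$n = -299$ ($n = \left(-23\right) 13 = -299$)
$n t = \left(-299\right) \left(-136\right) = 40664$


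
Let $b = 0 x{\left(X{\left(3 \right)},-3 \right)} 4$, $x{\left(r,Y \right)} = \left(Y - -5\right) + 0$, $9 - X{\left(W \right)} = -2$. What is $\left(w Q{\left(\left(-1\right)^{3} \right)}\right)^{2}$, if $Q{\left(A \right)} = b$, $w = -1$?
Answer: $0$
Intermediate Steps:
$X{\left(W \right)} = 11$ ($X{\left(W \right)} = 9 - -2 = 9 + 2 = 11$)
$x{\left(r,Y \right)} = 5 + Y$ ($x{\left(r,Y \right)} = \left(Y + 5\right) + 0 = \left(5 + Y\right) + 0 = 5 + Y$)
$b = 0$ ($b = 0 \left(5 - 3\right) 4 = 0 \cdot 2 \cdot 4 = 0 \cdot 4 = 0$)
$Q{\left(A \right)} = 0$
$\left(w Q{\left(\left(-1\right)^{3} \right)}\right)^{2} = \left(\left(-1\right) 0\right)^{2} = 0^{2} = 0$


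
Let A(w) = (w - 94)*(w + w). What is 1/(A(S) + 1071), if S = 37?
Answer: -1/3147 ≈ -0.00031776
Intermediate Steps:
A(w) = 2*w*(-94 + w) (A(w) = (-94 + w)*(2*w) = 2*w*(-94 + w))
1/(A(S) + 1071) = 1/(2*37*(-94 + 37) + 1071) = 1/(2*37*(-57) + 1071) = 1/(-4218 + 1071) = 1/(-3147) = -1/3147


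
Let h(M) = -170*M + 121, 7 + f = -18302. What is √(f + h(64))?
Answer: 26*I*√43 ≈ 170.49*I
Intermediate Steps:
f = -18309 (f = -7 - 18302 = -18309)
h(M) = 121 - 170*M
√(f + h(64)) = √(-18309 + (121 - 170*64)) = √(-18309 + (121 - 10880)) = √(-18309 - 10759) = √(-29068) = 26*I*√43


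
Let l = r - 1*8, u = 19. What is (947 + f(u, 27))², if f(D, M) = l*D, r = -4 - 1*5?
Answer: 389376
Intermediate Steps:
r = -9 (r = -4 - 5 = -9)
l = -17 (l = -9 - 1*8 = -9 - 8 = -17)
f(D, M) = -17*D
(947 + f(u, 27))² = (947 - 17*19)² = (947 - 323)² = 624² = 389376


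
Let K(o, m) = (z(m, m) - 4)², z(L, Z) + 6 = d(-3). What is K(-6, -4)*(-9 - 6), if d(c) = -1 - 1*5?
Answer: -3840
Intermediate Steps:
d(c) = -6 (d(c) = -1 - 5 = -6)
z(L, Z) = -12 (z(L, Z) = -6 - 6 = -12)
K(o, m) = 256 (K(o, m) = (-12 - 4)² = (-16)² = 256)
K(-6, -4)*(-9 - 6) = 256*(-9 - 6) = 256*(-15) = -3840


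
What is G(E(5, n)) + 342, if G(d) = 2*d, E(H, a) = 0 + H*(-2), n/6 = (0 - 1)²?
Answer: 322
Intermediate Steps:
n = 6 (n = 6*(0 - 1)² = 6*(-1)² = 6*1 = 6)
E(H, a) = -2*H (E(H, a) = 0 - 2*H = -2*H)
G(E(5, n)) + 342 = 2*(-2*5) + 342 = 2*(-10) + 342 = -20 + 342 = 322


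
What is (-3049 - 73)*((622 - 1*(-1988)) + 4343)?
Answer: -21707266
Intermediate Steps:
(-3049 - 73)*((622 - 1*(-1988)) + 4343) = -3122*((622 + 1988) + 4343) = -3122*(2610 + 4343) = -3122*6953 = -21707266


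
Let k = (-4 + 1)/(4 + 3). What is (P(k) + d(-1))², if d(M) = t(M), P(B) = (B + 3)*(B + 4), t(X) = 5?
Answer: 483025/2401 ≈ 201.18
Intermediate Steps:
k = -3/7 ≈ -0.42857
P(B) = (3 + B)*(4 + B)
d(M) = 5
(P(k) + d(-1))² = ((12 + (-3/7)² + 7*(-3/7)) + 5)² = ((12 + 9/49 - 3) + 5)² = (450/49 + 5)² = (695/49)² = 483025/2401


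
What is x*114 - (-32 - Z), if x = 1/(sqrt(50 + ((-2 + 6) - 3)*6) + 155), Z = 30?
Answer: 1503748/23969 - 228*sqrt(14)/23969 ≈ 62.702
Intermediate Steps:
x = 1/(155 + 2*sqrt(14)) (x = 1/(sqrt(50 + (4 - 3)*6) + 155) = 1/(sqrt(50 + 1*6) + 155) = 1/(sqrt(50 + 6) + 155) = 1/(sqrt(56) + 155) = 1/(2*sqrt(14) + 155) = 1/(155 + 2*sqrt(14)) ≈ 0.0061545)
x*114 - (-32 - Z) = (155/23969 - 2*sqrt(14)/23969)*114 - (-32 - 1*30) = (17670/23969 - 228*sqrt(14)/23969) - (-32 - 30) = (17670/23969 - 228*sqrt(14)/23969) - 1*(-62) = (17670/23969 - 228*sqrt(14)/23969) + 62 = 1503748/23969 - 228*sqrt(14)/23969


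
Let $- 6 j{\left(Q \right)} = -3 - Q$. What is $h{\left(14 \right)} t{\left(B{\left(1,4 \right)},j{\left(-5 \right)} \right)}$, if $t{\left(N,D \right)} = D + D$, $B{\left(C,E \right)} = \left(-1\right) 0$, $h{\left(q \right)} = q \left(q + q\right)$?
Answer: $- \frac{784}{3} \approx -261.33$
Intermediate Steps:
$h{\left(q \right)} = 2 q^{2}$ ($h{\left(q \right)} = q 2 q = 2 q^{2}$)
$j{\left(Q \right)} = \frac{1}{2} + \frac{Q}{6}$ ($j{\left(Q \right)} = - \frac{-3 - Q}{6} = \frac{1}{2} + \frac{Q}{6}$)
$B{\left(C,E \right)} = 0$
$t{\left(N,D \right)} = 2 D$
$h{\left(14 \right)} t{\left(B{\left(1,4 \right)},j{\left(-5 \right)} \right)} = 2 \cdot 14^{2} \cdot 2 \left(\frac{1}{2} + \frac{1}{6} \left(-5\right)\right) = 2 \cdot 196 \cdot 2 \left(\frac{1}{2} - \frac{5}{6}\right) = 392 \cdot 2 \left(- \frac{1}{3}\right) = 392 \left(- \frac{2}{3}\right) = - \frac{784}{3}$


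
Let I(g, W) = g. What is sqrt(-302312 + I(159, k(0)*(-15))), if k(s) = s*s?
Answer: I*sqrt(302153) ≈ 549.68*I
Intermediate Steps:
k(s) = s**2
sqrt(-302312 + I(159, k(0)*(-15))) = sqrt(-302312 + 159) = sqrt(-302153) = I*sqrt(302153)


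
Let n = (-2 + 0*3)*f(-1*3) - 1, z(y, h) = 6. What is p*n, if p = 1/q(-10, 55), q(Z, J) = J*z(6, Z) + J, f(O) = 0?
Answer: -1/385 ≈ -0.0025974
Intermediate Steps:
n = -1 (n = (-2 + 0*3)*0 - 1 = (-2 + 0)*0 - 1 = -2*0 - 1 = 0 - 1 = -1)
q(Z, J) = 7*J (q(Z, J) = J*6 + J = 6*J + J = 7*J)
p = 1/385 (p = 1/(7*55) = 1/385 ≈ 0.0025974)
p*n = (1/385)*(-1) = -1/385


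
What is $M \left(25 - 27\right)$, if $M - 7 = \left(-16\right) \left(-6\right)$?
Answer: $-206$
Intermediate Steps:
$M = 103$ ($M = 7 - -96 = 7 + 96 = 103$)
$M \left(25 - 27\right) = 103 \left(25 - 27\right) = 103 \left(-2\right) = -206$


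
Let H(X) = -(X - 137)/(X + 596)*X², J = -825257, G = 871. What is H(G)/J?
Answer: 556842494/1210652019 ≈ 0.45995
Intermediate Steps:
H(X) = -X²*(-137 + X)/(596 + X) (H(X) = -(-137 + X)/(596 + X)*X² = -X²*(-137 + X)/(596 + X))
H(G)/J = (871²*(137 - 1*871)/(596 + 871))/(-825257) = (758641*(137 - 871)/1467)*(-1/825257) = (758641*(1/1467)*(-734))*(-1/825257) = -556842494/1467*(-1/825257) = 556842494/1210652019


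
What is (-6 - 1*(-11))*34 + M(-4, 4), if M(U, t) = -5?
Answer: 165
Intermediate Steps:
(-6 - 1*(-11))*34 + M(-4, 4) = (-6 - 1*(-11))*34 - 5 = (-6 + 11)*34 - 5 = 5*34 - 5 = 170 - 5 = 165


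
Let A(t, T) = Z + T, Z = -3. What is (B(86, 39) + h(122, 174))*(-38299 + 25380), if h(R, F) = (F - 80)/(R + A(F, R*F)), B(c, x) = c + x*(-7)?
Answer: 51569999605/21347 ≈ 2.4158e+6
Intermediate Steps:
B(c, x) = c - 7*x
A(t, T) = -3 + T
h(R, F) = (-80 + F)/(-3 + R + F*R) (h(R, F) = (F - 80)/(R + (-3 + R*F)) = (-80 + F)/(R + (-3 + F*R)) = (-80 + F)/(-3 + R + F*R))
(B(86, 39) + h(122, 174))*(-38299 + 25380) = ((86 - 7*39) + (-80 + 174)/(-3 + 122 + 174*122))*(-38299 + 25380) = ((86 - 273) + 94/(-3 + 122 + 21228))*(-12919) = (-187 + 94/21347)*(-12919) = -3991795/21347*(-12919) = 51569999605/21347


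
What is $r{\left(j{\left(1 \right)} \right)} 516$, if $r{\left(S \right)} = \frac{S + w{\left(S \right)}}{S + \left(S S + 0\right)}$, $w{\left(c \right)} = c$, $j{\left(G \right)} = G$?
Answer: $516$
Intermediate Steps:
$r{\left(S \right)} = \frac{2 S}{S + S^{2}}$ ($r{\left(S \right)} = \frac{S + S}{S + \left(S S + 0\right)} = \frac{2 S}{S + \left(S^{2} + 0\right)} = \frac{2 S}{S + S^{2}}$)
$r{\left(j{\left(1 \right)} \right)} 516 = \frac{2}{1 + 1} \cdot 516 = \frac{2}{2} \cdot 516 = 2 \cdot \frac{1}{2} \cdot 516 = 1 \cdot 516 = 516$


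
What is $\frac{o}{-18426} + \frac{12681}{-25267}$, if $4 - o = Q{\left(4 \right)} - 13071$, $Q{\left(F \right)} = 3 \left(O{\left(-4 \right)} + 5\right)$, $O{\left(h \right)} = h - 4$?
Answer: $- \frac{282126767}{232784871} \approx -1.212$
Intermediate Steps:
$O{\left(h \right)} = -4 + h$ ($O{\left(h \right)} = h - 4 = -4 + h$)
$Q{\left(F \right)} = -9$ ($Q{\left(F \right)} = 3 \left(\left(-4 - 4\right) + 5\right) = 3 \left(-8 + 5\right) = 3 \left(-3\right) = -9$)
$o = 13084$ ($o = 4 - \left(-9 - 13071\right) = 4 - -13080 = 4 + 13080 = 13084$)
$\frac{o}{-18426} + \frac{12681}{-25267} = \frac{13084}{-18426} + \frac{12681}{-25267} = 13084 \left(- \frac{1}{18426}\right) + 12681 \left(- \frac{1}{25267}\right) = - \frac{6542}{9213} - \frac{12681}{25267} = - \frac{282126767}{232784871}$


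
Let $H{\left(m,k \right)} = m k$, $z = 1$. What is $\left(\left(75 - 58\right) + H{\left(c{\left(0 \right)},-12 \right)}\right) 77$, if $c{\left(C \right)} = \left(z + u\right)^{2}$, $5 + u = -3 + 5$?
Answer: $-2387$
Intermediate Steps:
$u = -3$ ($u = -5 + \left(-3 + 5\right) = -5 + 2 = -3$)
$c{\left(C \right)} = 4$ ($c{\left(C \right)} = \left(1 - 3\right)^{2} = \left(-2\right)^{2} = 4$)
$H{\left(m,k \right)} = k m$
$\left(\left(75 - 58\right) + H{\left(c{\left(0 \right)},-12 \right)}\right) 77 = \left(\left(75 - 58\right) - 48\right) 77 = \left(17 - 48\right) 77 = \left(-31\right) 77 = -2387$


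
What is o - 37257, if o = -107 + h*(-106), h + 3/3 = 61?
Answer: -43724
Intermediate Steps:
h = 60 (h = -1 + 61 = 60)
o = -6467 (o = -107 + 60*(-106) = -107 - 6360 = -6467)
o - 37257 = -6467 - 37257 = -43724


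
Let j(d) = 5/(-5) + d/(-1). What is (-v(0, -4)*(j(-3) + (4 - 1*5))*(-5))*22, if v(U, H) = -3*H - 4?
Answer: 880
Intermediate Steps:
j(d) = -1 - d (j(d) = 5*(-⅕) + d*(-1) = -1 - d)
v(U, H) = -4 - 3*H
(-v(0, -4)*(j(-3) + (4 - 1*5))*(-5))*22 = (-(-4 - 3*(-4))*((-1 - 1*(-3)) + (4 - 1*5))*(-5))*22 = (-(-4 + 12)*((-1 + 3) + (4 - 5))*(-5))*22 = (-8*(2 - 1)*(-5))*22 = (-8*(-5))*22 = (-1*8*(-5))*22 = -8*(-5)*22 = 40*22 = 880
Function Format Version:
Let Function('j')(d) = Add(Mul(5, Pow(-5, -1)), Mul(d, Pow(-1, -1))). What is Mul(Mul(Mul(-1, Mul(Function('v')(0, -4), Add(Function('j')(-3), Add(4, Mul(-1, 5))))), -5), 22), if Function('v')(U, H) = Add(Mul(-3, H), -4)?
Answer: 880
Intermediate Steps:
Function('j')(d) = Add(-1, Mul(-1, d)) (Function('j')(d) = Add(Mul(5, Rational(-1, 5)), Mul(d, -1)) = Add(-1, Mul(-1, d)))
Function('v')(U, H) = Add(-4, Mul(-3, H))
Mul(Mul(Mul(-1, Mul(Function('v')(0, -4), Add(Function('j')(-3), Add(4, Mul(-1, 5))))), -5), 22) = Mul(Mul(Mul(-1, Mul(Add(-4, Mul(-3, -4)), Add(Add(-1, Mul(-1, -3)), Add(4, Mul(-1, 5))))), -5), 22) = Mul(Mul(Mul(-1, Mul(Add(-4, 12), Add(Add(-1, 3), Add(4, -5)))), -5), 22) = Mul(Mul(Mul(-1, Mul(8, Add(2, -1))), -5), 22) = Mul(Mul(Mul(-1, Mul(8, 1)), -5), 22) = Mul(Mul(Mul(-1, 8), -5), 22) = Mul(Mul(-8, -5), 22) = Mul(40, 22) = 880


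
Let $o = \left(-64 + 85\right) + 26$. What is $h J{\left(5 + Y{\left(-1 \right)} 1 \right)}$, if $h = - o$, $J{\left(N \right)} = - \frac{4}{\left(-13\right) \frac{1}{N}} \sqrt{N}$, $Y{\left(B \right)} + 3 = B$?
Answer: $- \frac{188}{13} \approx -14.462$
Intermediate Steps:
$Y{\left(B \right)} = -3 + B$
$o = 47$ ($o = 21 + 26 = 47$)
$J{\left(N \right)} = \frac{4 N^{\frac{3}{2}}}{13}$ ($J{\left(N \right)} = - 4 \left(- \frac{N}{13}\right) \sqrt{N} = \frac{4 N}{13} \sqrt{N} = \frac{4 N^{\frac{3}{2}}}{13}$)
$h = -47$ ($h = \left(-1\right) 47 = -47$)
$h J{\left(5 + Y{\left(-1 \right)} 1 \right)} = - 47 \frac{4 \left(5 + \left(-3 - 1\right) 1\right)^{\frac{3}{2}}}{13} = - 47 \frac{4 \left(5 - 4\right)^{\frac{3}{2}}}{13} = - 47 \frac{4 \cdot 1^{\frac{3}{2}}}{13} = - 47 \cdot \frac{4}{13} \cdot 1 = \left(-47\right) \frac{4}{13} = - \frac{188}{13}$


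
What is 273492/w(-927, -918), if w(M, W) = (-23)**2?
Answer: 273492/529 ≈ 517.00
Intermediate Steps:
w(M, W) = 529
273492/w(-927, -918) = 273492/529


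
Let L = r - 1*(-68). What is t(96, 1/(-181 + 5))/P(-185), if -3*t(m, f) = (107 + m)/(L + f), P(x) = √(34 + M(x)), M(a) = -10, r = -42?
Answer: -8932*√6/41175 ≈ -0.53136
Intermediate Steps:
L = 26 (L = -42 - 1*(-68) = -42 + 68 = 26)
P(x) = 2*√6 (P(x) = √(34 - 10) = √24 = 2*√6)
t(m, f) = -(107 + m)/(3*(26 + f))
t(96, 1/(-181 + 5))/P(-185) = ((-107 - 1*96)/(3*(26 + 1/(-181 + 5))))/((2*√6)) = ((-107 - 96)/(3*(26 + 1/(-176))))*(√6/12) = ((⅓)*(-203)/(26 - 1/176))*(√6/12) = ((⅓)*(-203)/(4575/176))*(√6/12) = ((⅓)*(176/4575)*(-203))*(√6/12) = -8932*√6/41175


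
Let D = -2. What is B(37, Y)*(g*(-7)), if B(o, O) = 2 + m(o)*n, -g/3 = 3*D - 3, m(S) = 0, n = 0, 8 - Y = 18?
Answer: -378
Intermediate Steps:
Y = -10 (Y = 8 - 1*18 = 8 - 18 = -10)
g = 27 (g = -3*(3*(-2) - 3) = -3*(-6 - 3) = -3*(-9) = 27)
B(o, O) = 2 (B(o, O) = 2 + 0*0 = 2 + 0 = 2)
B(37, Y)*(g*(-7)) = 2*(27*(-7)) = 2*(-189) = -378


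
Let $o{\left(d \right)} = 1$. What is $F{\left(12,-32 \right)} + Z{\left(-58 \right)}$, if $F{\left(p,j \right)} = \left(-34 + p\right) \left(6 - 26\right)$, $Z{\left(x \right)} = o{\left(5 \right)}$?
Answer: $441$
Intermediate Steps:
$Z{\left(x \right)} = 1$
$F{\left(p,j \right)} = 680 - 20 p$ ($F{\left(p,j \right)} = \left(-34 + p\right) \left(-20\right) = 680 - 20 p$)
$F{\left(12,-32 \right)} + Z{\left(-58 \right)} = \left(680 - 240\right) + 1 = 440 + 1 = 441$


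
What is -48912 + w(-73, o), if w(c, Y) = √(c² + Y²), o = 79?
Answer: -48912 + √11570 ≈ -48804.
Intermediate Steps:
w(c, Y) = √(Y² + c²)
-48912 + w(-73, o) = -48912 + √(79² + (-73)²) = -48912 + √(6241 + 5329) = -48912 + √11570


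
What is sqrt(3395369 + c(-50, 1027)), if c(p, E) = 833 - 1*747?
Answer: 7*sqrt(69295) ≈ 1842.7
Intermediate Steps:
c(p, E) = 86 (c(p, E) = 833 - 747 = 86)
sqrt(3395369 + c(-50, 1027)) = sqrt(3395369 + 86) = sqrt(3395455) = 7*sqrt(69295)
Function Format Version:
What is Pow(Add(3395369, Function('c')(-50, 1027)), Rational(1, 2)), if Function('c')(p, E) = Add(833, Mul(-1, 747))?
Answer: Mul(7, Pow(69295, Rational(1, 2))) ≈ 1842.7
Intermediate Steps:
Function('c')(p, E) = 86 (Function('c')(p, E) = Add(833, -747) = 86)
Pow(Add(3395369, Function('c')(-50, 1027)), Rational(1, 2)) = Pow(Add(3395369, 86), Rational(1, 2)) = Pow(3395455, Rational(1, 2)) = Mul(7, Pow(69295, Rational(1, 2)))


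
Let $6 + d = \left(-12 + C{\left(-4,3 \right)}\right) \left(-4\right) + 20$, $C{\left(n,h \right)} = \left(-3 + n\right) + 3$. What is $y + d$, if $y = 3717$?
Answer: $3795$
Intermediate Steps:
$C{\left(n,h \right)} = n$
$d = 78$ ($d = -6 + \left(\left(-12 - 4\right) \left(-4\right) + 20\right) = -6 + \left(\left(-16\right) \left(-4\right) + 20\right) = -6 + \left(64 + 20\right) = -6 + 84 = 78$)
$y + d = 3717 + 78 = 3795$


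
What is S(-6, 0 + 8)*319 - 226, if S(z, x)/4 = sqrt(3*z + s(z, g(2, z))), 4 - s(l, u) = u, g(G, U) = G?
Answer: -226 + 5104*I ≈ -226.0 + 5104.0*I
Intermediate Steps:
s(l, u) = 4 - u
S(z, x) = 4*sqrt(2 + 3*z) (S(z, x) = 4*sqrt(3*z + (4 - 1*2)) = 4*sqrt(3*z + (4 - 2)) = 4*sqrt(3*z + 2) = 4*sqrt(2 + 3*z))
S(-6, 0 + 8)*319 - 226 = (4*sqrt(2 + 3*(-6)))*319 - 226 = (4*sqrt(2 - 18))*319 - 226 = (4*sqrt(-16))*319 - 226 = (4*(4*I))*319 - 226 = (16*I)*319 - 226 = 5104*I - 226 = -226 + 5104*I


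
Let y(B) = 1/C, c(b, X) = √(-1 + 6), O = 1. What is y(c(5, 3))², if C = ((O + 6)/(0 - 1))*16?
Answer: 1/12544 ≈ 7.9719e-5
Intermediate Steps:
c(b, X) = √5
C = -112 (C = ((1 + 6)/(0 - 1))*16 = (7/(-1))*16 = (7*(-1))*16 = -7*16 = -112)
y(B) = -1/112 (y(B) = 1/(-112) = -1/112)
y(c(5, 3))² = (-1/112)² = 1/12544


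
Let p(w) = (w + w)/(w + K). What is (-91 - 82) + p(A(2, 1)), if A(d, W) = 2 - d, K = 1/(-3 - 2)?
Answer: -173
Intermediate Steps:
K = -1/5 (K = 1/(-5) = -1/5 ≈ -0.20000)
p(w) = 2*w/(-1/5 + w) (p(w) = (w + w)/(w - 1/5) = (2*w)/(-1/5 + w) = 2*w/(-1/5 + w))
(-91 - 82) + p(A(2, 1)) = (-91 - 82) + 10*(2 - 1*2)/(-1 + 5*(2 - 1*2)) = -173 + 10*(2 - 2)/(-1 + 5*(2 - 2)) = -173 + 10*0/(-1 + 5*0) = -173 + 10*0/(-1 + 0) = -173 + 10*0/(-1) = -173 + 10*0*(-1) = -173 + 0 = -173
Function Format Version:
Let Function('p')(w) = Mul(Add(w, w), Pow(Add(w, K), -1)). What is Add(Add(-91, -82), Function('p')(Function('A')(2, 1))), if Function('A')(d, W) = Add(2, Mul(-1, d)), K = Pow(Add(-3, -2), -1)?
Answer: -173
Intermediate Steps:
K = Rational(-1, 5) (K = Pow(-5, -1) = Rational(-1, 5) ≈ -0.20000)
Function('p')(w) = Mul(2, w, Pow(Add(Rational(-1, 5), w), -1)) (Function('p')(w) = Mul(Add(w, w), Pow(Add(w, Rational(-1, 5)), -1)) = Mul(Mul(2, w), Pow(Add(Rational(-1, 5), w), -1)) = Mul(2, w, Pow(Add(Rational(-1, 5), w), -1)))
Add(Add(-91, -82), Function('p')(Function('A')(2, 1))) = Add(Add(-91, -82), Mul(10, Add(2, Mul(-1, 2)), Pow(Add(-1, Mul(5, Add(2, Mul(-1, 2)))), -1))) = Add(-173, Mul(10, Add(2, -2), Pow(Add(-1, Mul(5, Add(2, -2))), -1))) = Add(-173, Mul(10, 0, Pow(Add(-1, Mul(5, 0)), -1))) = Add(-173, Mul(10, 0, Pow(Add(-1, 0), -1))) = Add(-173, Mul(10, 0, Pow(-1, -1))) = Add(-173, Mul(10, 0, -1)) = Add(-173, 0) = -173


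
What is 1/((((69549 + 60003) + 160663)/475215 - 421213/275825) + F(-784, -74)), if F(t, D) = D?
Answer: -26215235475/1963951061834 ≈ -0.013348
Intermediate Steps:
1/((((69549 + 60003) + 160663)/475215 - 421213/275825) + F(-784, -74)) = 1/((((69549 + 60003) + 160663)/475215 - 421213/275825) - 74) = 1/(((129552 + 160663)*(1/475215) - 421213*1/275825) - 74) = 1/((290215*(1/475215) - 421213/275825) - 74) = 1/((58043/95043 - 421213/275825) - 74) = 1/(-24023636684/26215235475 - 74) = 1/(-1963951061834/26215235475) = -26215235475/1963951061834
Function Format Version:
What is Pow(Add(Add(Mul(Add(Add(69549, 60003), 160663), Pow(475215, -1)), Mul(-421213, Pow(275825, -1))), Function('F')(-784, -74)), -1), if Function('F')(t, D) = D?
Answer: Rational(-26215235475, 1963951061834) ≈ -0.013348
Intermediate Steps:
Pow(Add(Add(Mul(Add(Add(69549, 60003), 160663), Pow(475215, -1)), Mul(-421213, Pow(275825, -1))), Function('F')(-784, -74)), -1) = Pow(Add(Add(Mul(Add(Add(69549, 60003), 160663), Pow(475215, -1)), Mul(-421213, Pow(275825, -1))), -74), -1) = Pow(Add(Add(Mul(Add(129552, 160663), Rational(1, 475215)), Mul(-421213, Rational(1, 275825))), -74), -1) = Pow(Add(Add(Mul(290215, Rational(1, 475215)), Rational(-421213, 275825)), -74), -1) = Pow(Add(Add(Rational(58043, 95043), Rational(-421213, 275825)), -74), -1) = Pow(Add(Rational(-24023636684, 26215235475), -74), -1) = Pow(Rational(-1963951061834, 26215235475), -1) = Rational(-26215235475, 1963951061834)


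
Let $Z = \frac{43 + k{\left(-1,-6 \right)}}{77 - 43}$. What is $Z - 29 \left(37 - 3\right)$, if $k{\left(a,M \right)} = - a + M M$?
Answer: $- \frac{16722}{17} \approx -983.65$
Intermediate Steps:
$k{\left(a,M \right)} = M^{2} - a$ ($k{\left(a,M \right)} = - a + M^{2} = M^{2} - a$)
$Z = \frac{40}{17}$ ($Z = \frac{43 - \left(-1 - \left(-6\right)^{2}\right)}{77 - 43} = \frac{43 + \left(36 + 1\right)}{34} = \left(43 + 37\right) \frac{1}{34} = 80 \cdot \frac{1}{34} = \frac{40}{17} \approx 2.3529$)
$Z - 29 \left(37 - 3\right) = \frac{40}{17} - 29 \left(37 - 3\right) = \frac{40}{17} - 986 = - \frac{16722}{17}$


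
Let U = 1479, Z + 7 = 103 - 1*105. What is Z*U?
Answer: -13311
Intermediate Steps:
Z = -9 (Z = -7 + (103 - 1*105) = -7 + (103 - 105) = -7 - 2 = -9)
Z*U = -9*1479 = -13311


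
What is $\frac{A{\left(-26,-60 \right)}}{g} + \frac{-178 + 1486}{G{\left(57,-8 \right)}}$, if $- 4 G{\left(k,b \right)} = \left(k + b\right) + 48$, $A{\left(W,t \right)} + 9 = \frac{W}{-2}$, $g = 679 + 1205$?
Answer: $- \frac{2464175}{45687} \approx -53.936$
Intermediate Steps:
$g = 1884$
$A{\left(W,t \right)} = -9 - \frac{W}{2}$ ($A{\left(W,t \right)} = -9 + \frac{W}{-2} = -9 + W \left(- \frac{1}{2}\right) = -9 - \frac{W}{2}$)
$G{\left(k,b \right)} = -12 - \frac{b}{4} - \frac{k}{4}$ ($G{\left(k,b \right)} = - \frac{\left(k + b\right) + 48}{4} = - \frac{\left(b + k\right) + 48}{4} = - \frac{48 + b + k}{4} = -12 - \frac{b}{4} - \frac{k}{4}$)
$\frac{A{\left(-26,-60 \right)}}{g} + \frac{-178 + 1486}{G{\left(57,-8 \right)}} = \frac{-9 - -13}{1884} + \frac{-178 + 1486}{-12 - -2 - \frac{57}{4}} = \left(-9 + 13\right) \frac{1}{1884} + \frac{1308}{-12 + 2 - \frac{57}{4}} = 4 \cdot \frac{1}{1884} + \frac{1308}{- \frac{97}{4}} = \frac{1}{471} + 1308 \left(- \frac{4}{97}\right) = \frac{1}{471} - \frac{5232}{97} = - \frac{2464175}{45687}$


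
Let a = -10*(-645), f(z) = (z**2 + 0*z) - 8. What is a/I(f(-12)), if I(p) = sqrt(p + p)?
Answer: 3225*sqrt(17)/34 ≈ 391.09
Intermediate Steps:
f(z) = -8 + z**2 (f(z) = (z**2 + 0) - 8 = z**2 - 8 = -8 + z**2)
I(p) = sqrt(2)*sqrt(p) (I(p) = sqrt(2*p) = sqrt(2)*sqrt(p))
a = 6450
a/I(f(-12)) = 6450/((sqrt(2)*sqrt(-8 + (-12)**2))) = 6450/((sqrt(2)*sqrt(-8 + 144))) = 6450/((sqrt(2)*sqrt(136))) = 6450/((sqrt(2)*(2*sqrt(34)))) = 6450/((4*sqrt(17))) = 6450*(sqrt(17)/68) = 3225*sqrt(17)/34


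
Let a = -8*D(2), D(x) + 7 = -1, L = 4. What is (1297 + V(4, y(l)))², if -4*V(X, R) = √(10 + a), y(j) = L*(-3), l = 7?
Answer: (5188 - √74)²/16 ≈ 1.6766e+6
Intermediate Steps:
D(x) = -8 (D(x) = -7 - 1 = -8)
a = 64 (a = -8*(-8) = 64)
y(j) = -12 (y(j) = 4*(-3) = -12)
V(X, R) = -√74/4 (V(X, R) = -√(10 + 64)/4 = -√74/4)
(1297 + V(4, y(l)))² = (1297 - √74/4)²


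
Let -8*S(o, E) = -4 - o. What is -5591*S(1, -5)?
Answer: -27955/8 ≈ -3494.4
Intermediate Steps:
S(o, E) = ½ + o/8 (S(o, E) = -(-4 - o)/8 = ½ + o/8)
-5591*S(1, -5) = -5591*(½ + (⅛)*1) = -5591*(½ + ⅛) = -5591*5/8 = -27955/8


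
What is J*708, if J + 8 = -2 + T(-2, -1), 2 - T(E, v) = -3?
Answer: -3540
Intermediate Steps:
T(E, v) = 5 (T(E, v) = 2 - 1*(-3) = 2 + 3 = 5)
J = -5 (J = -8 + (-2 + 5) = -8 + 3 = -5)
J*708 = -5*708 = -3540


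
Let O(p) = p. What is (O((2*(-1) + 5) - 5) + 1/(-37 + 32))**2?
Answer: 121/25 ≈ 4.8400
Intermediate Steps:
(O((2*(-1) + 5) - 5) + 1/(-37 + 32))**2 = (((2*(-1) + 5) - 5) + 1/(-37 + 32))**2 = (((-2 + 5) - 5) + 1/(-5))**2 = ((3 - 5) - 1/5)**2 = (-2 - 1/5)**2 = (-11/5)**2 = 121/25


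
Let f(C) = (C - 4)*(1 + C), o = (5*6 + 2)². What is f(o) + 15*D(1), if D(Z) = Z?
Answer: 1045515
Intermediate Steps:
o = 1024 (o = (30 + 2)² = 32² = 1024)
f(C) = (1 + C)*(-4 + C) (f(C) = (-4 + C)*(1 + C) = (1 + C)*(-4 + C))
f(o) + 15*D(1) = (-4 + 1024² - 3*1024) + 15*1 = (-4 + 1048576 - 3072) + 15 = 1045500 + 15 = 1045515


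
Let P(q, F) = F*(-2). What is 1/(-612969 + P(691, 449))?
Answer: -1/613867 ≈ -1.6290e-6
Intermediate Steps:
P(q, F) = -2*F
1/(-612969 + P(691, 449)) = 1/(-612969 - 2*449) = 1/(-612969 - 898) = 1/(-613867) = -1/613867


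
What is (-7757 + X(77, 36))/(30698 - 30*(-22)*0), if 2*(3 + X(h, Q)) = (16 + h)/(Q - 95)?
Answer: -915773/3622364 ≈ -0.25281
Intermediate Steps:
X(h, Q) = -3 + (16 + h)/(2*(-95 + Q)) (X(h, Q) = -3 + ((16 + h)/(Q - 95))/2 = -3 + ((16 + h)/(-95 + Q))/2 = -3 + (16 + h)/(2*(-95 + Q)))
(-7757 + X(77, 36))/(30698 - 30*(-22)*0) = (-7757 + (586 + 77 - 6*36)/(2*(-95 + 36)))/(30698 - 30*(-22)*0) = (-7757 + (½)*(586 + 77 - 216)/(-59))/(30698 + 660*0) = (-7757 + (½)*(-1/59)*447)/(30698 + 0) = (-7757 - 447/118)/30698 = -915773/118*1/30698 = -915773/3622364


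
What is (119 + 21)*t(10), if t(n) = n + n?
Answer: 2800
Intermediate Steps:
t(n) = 2*n
(119 + 21)*t(10) = (119 + 21)*(2*10) = 140*20 = 2800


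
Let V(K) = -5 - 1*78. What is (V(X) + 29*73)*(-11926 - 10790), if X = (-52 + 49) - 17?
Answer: -46204344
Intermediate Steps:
X = -20 (X = -3 - 17 = -20)
V(K) = -83 (V(K) = -5 - 78 = -83)
(V(X) + 29*73)*(-11926 - 10790) = (-83 + 29*73)*(-11926 - 10790) = (-83 + 2117)*(-22716) = 2034*(-22716) = -46204344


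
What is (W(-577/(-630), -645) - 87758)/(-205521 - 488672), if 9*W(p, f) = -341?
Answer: 790163/6247737 ≈ 0.12647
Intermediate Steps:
W(p, f) = -341/9 (W(p, f) = (⅑)*(-341) = -341/9)
(W(-577/(-630), -645) - 87758)/(-205521 - 488672) = (-341/9 - 87758)/(-205521 - 488672) = -790163/9/(-694193) = -790163/9*(-1/694193) = 790163/6247737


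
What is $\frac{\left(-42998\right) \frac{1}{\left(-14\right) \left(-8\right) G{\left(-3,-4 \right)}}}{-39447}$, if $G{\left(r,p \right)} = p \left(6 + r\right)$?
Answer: $- \frac{21499}{26508384} \approx -0.00081103$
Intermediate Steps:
$\frac{\left(-42998\right) \frac{1}{\left(-14\right) \left(-8\right) G{\left(-3,-4 \right)}}}{-39447} = \frac{\left(-42998\right) \frac{1}{\left(-14\right) \left(-8\right) \left(- 4 \left(6 - 3\right)\right)}}{-39447} = - \frac{42998}{112 \left(\left(-4\right) 3\right)} \left(- \frac{1}{39447}\right) = - \frac{42998}{112 \left(-12\right)} \left(- \frac{1}{39447}\right) = - \frac{42998}{-1344} \left(- \frac{1}{39447}\right) = \left(-42998\right) \left(- \frac{1}{1344}\right) \left(- \frac{1}{39447}\right) = \frac{21499}{672} \left(- \frac{1}{39447}\right) = - \frac{21499}{26508384}$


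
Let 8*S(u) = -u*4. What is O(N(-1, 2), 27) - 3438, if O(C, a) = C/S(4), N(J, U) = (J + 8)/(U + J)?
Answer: -6883/2 ≈ -3441.5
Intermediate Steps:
S(u) = -u/2 (S(u) = (-u*4)/8 = (-4*u)/8 = -u/2)
N(J, U) = (8 + J)/(J + U)
O(C, a) = -C/2 (O(C, a) = C/((-½*4)) = C/(-2) = C*(-½) = -C/2)
O(N(-1, 2), 27) - 3438 = -(8 - 1)/(2*(-1 + 2)) - 3438 = -7/(2*1) - 3438 = -7/2 - 3438 = -6883/2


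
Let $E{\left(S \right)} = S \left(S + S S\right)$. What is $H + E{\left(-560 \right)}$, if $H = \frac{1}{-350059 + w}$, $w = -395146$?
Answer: $- \frac{130636224992001}{745205} \approx -1.753 \cdot 10^{8}$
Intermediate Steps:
$E{\left(S \right)} = S \left(S + S^{2}\right)$
$H = - \frac{1}{745205}$ ($H = \frac{1}{-350059 - 395146} = \frac{1}{-745205} = - \frac{1}{745205} \approx -1.3419 \cdot 10^{-6}$)
$H + E{\left(-560 \right)} = - \frac{1}{745205} + \left(-560\right)^{2} \left(1 - 560\right) = - \frac{1}{745205} + 313600 \left(-559\right) = - \frac{1}{745205} - 175302400 = - \frac{130636224992001}{745205}$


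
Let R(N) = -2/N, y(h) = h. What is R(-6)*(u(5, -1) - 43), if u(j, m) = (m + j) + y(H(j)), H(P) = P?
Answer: -34/3 ≈ -11.333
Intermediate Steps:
u(j, m) = m + 2*j (u(j, m) = (m + j) + j = (j + m) + j = m + 2*j)
R(-6)*(u(5, -1) - 43) = (-2/(-6))*((-1 + 2*5) - 43) = (-2*(-⅙))*((-1 + 10) - 43) = (9 - 43)/3 = (⅓)*(-34) = -34/3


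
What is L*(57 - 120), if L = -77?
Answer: 4851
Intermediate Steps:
L*(57 - 120) = -77*(57 - 120) = -77*(-63) = 4851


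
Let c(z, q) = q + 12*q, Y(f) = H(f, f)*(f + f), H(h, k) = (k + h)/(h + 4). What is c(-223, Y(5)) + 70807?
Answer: 638563/9 ≈ 70952.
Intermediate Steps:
H(h, k) = (h + k)/(4 + h)
Y(f) = 4*f**2/(4 + f) (Y(f) = ((f + f)/(4 + f))*(f + f) = ((2*f)/(4 + f))*(2*f) = (2*f/(4 + f))*(2*f) = 4*f**2/(4 + f))
c(z, q) = 13*q
c(-223, Y(5)) + 70807 = 13*(4*5**2/(4 + 5)) + 70807 = 13*(4*25/9) + 70807 = 13*(4*25*(1/9)) + 70807 = 13*(100/9) + 70807 = 1300/9 + 70807 = 638563/9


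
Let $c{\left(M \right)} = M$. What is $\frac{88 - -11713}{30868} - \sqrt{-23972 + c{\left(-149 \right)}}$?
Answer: $\frac{11801}{30868} - i \sqrt{24121} \approx 0.38231 - 155.31 i$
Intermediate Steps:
$\frac{88 - -11713}{30868} - \sqrt{-23972 + c{\left(-149 \right)}} = \frac{88 - -11713}{30868} - \sqrt{-23972 - 149} = \left(88 + 11713\right) \frac{1}{30868} - \sqrt{-24121} = 11801 \cdot \frac{1}{30868} - i \sqrt{24121} = \frac{11801}{30868} - i \sqrt{24121}$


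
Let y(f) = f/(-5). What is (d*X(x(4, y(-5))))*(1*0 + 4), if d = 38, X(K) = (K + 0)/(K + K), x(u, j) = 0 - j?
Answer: 76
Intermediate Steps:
y(f) = -f/5 (y(f) = f*(-1/5) = -f/5)
x(u, j) = -j
X(K) = 1/2 (X(K) = K/((2*K)) = K*(1/(2*K)) = 1/2)
(d*X(x(4, y(-5))))*(1*0 + 4) = (38*(1/2))*(1*0 + 4) = 19*(0 + 4) = 19*4 = 76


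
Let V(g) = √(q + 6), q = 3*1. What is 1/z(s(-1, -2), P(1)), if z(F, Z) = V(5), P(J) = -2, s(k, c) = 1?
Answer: ⅓ ≈ 0.33333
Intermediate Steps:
q = 3
V(g) = 3 (V(g) = √(3 + 6) = √9 = 3)
z(F, Z) = 3
1/z(s(-1, -2), P(1)) = 1/3 = ⅓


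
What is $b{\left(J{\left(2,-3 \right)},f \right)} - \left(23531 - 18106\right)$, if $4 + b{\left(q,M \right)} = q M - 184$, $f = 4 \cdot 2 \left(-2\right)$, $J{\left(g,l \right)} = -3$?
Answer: $-5565$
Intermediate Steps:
$f = -16$ ($f = 8 \left(-2\right) = -16$)
$b{\left(q,M \right)} = -188 + M q$ ($b{\left(q,M \right)} = -4 + \left(q M - 184\right) = -4 + \left(M q - 184\right) = -4 + \left(-184 + M q\right) = -188 + M q$)
$b{\left(J{\left(2,-3 \right)},f \right)} - \left(23531 - 18106\right) = \left(-188 - -48\right) - \left(23531 - 18106\right) = \left(-188 + 48\right) - 5425 = -140 - 5425 = -5565$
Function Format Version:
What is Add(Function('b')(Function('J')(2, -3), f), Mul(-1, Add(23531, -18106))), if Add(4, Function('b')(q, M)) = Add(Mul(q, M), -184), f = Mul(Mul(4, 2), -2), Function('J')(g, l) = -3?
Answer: -5565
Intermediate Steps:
f = -16 (f = Mul(8, -2) = -16)
Function('b')(q, M) = Add(-188, Mul(M, q)) (Function('b')(q, M) = Add(-4, Add(Mul(q, M), -184)) = Add(-4, Add(Mul(M, q), -184)) = Add(-4, Add(-184, Mul(M, q))) = Add(-188, Mul(M, q)))
Add(Function('b')(Function('J')(2, -3), f), Mul(-1, Add(23531, -18106))) = Add(Add(-188, Mul(-16, -3)), Mul(-1, Add(23531, -18106))) = Add(Add(-188, 48), Mul(-1, 5425)) = Add(-140, -5425) = -5565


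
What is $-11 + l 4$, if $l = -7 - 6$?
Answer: $-63$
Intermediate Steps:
$l = -13$
$-11 + l 4 = -11 - 52 = -63$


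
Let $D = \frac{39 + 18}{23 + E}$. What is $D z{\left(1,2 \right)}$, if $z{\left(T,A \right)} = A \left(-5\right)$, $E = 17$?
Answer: $- \frac{57}{4} \approx -14.25$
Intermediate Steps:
$z{\left(T,A \right)} = - 5 A$
$D = \frac{57}{40}$ ($D = \frac{39 + 18}{23 + 17} = \frac{57}{40} \approx 1.425$)
$D z{\left(1,2 \right)} = \frac{57 \left(\left(-5\right) 2\right)}{40} = \frac{57}{40} \left(-10\right) = - \frac{57}{4}$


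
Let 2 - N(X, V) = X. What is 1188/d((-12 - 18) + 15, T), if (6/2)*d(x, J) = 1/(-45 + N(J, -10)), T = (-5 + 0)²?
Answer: -242352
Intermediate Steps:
N(X, V) = 2 - X
T = 25 (T = (-5)² = 25)
d(x, J) = 1/(3*(-43 - J)) (d(x, J) = 1/(3*(-45 + (2 - J))) = 1/(3*(-43 - J)))
1188/d((-12 - 18) + 15, T) = 1188/((-1/(129 + 3*25))) = 1188/((-1/(129 + 75))) = 1188/((-1/204)) = 1188/((-1*1/204)) = 1188/(-1/204) = 1188*(-204) = -242352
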